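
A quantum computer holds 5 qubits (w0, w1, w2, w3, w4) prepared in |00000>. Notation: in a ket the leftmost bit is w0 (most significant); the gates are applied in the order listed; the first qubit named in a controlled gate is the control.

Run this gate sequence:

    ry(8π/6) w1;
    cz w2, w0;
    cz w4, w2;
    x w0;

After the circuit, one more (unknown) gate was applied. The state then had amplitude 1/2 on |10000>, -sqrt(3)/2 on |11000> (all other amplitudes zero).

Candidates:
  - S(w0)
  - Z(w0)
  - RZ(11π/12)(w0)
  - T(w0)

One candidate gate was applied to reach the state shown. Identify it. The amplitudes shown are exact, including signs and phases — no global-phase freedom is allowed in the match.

It was Z(w0) that produced the state shown.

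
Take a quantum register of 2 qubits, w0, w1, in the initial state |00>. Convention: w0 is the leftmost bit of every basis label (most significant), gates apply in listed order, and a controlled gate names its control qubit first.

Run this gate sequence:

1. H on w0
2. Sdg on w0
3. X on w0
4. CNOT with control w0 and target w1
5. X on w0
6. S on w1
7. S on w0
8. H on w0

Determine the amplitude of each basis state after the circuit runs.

The resulting statevector has amplitude 1/2 on |00>, I/2 on |01>, -1/2 on |10>, I/2 on |11>.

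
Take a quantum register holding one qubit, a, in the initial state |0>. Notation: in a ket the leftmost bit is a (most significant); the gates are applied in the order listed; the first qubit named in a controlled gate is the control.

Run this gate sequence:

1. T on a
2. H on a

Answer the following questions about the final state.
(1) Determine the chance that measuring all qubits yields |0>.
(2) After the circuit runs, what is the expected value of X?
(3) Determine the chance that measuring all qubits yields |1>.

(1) Outcome |0> occurs with probability 1/2.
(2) In the final state, X has expectation 1.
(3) Outcome |1> occurs with probability 1/2.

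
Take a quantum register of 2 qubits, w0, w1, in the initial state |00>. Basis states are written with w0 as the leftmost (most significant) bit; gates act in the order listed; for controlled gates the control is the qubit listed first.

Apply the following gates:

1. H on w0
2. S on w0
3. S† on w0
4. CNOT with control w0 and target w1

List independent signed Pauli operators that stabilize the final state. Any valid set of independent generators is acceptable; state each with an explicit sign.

One valid set of independent stabilizer generators is +XX, +ZZ (any independent generating set of the same group is equally correct). Key observation: steps 2-3 multiply out to the identity, so the circuit reduces to the remaining gates.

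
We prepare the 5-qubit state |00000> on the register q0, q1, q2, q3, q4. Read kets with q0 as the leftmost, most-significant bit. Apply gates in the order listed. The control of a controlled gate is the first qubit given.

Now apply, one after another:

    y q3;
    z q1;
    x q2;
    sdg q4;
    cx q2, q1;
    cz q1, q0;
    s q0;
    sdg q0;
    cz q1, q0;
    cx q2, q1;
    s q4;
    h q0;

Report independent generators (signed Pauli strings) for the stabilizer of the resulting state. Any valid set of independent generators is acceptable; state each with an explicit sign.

The final state is stabilized by the group generated by +XIIII, +IZIII, -IIZII, -IIIZI, +IIIIZ; other independent generating sets are equally valid. Key observation: steps 4-11 multiply out to the identity, so the circuit reduces to the remaining gates.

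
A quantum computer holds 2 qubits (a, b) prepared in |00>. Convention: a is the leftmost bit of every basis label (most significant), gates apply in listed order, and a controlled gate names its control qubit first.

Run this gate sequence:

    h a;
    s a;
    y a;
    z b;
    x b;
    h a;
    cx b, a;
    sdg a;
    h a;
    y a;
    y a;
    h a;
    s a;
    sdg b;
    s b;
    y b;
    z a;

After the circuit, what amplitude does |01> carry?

|01> carries amplitude 0 in the final state.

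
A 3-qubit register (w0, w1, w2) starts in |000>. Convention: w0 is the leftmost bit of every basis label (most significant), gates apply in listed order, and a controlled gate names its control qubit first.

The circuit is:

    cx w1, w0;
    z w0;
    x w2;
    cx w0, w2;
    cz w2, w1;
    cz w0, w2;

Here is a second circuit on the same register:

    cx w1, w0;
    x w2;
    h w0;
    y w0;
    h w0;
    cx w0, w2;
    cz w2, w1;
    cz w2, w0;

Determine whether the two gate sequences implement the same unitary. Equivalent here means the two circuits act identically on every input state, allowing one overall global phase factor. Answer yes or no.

No, they are not equivalent — no single phase factor reconciles the two unitaries.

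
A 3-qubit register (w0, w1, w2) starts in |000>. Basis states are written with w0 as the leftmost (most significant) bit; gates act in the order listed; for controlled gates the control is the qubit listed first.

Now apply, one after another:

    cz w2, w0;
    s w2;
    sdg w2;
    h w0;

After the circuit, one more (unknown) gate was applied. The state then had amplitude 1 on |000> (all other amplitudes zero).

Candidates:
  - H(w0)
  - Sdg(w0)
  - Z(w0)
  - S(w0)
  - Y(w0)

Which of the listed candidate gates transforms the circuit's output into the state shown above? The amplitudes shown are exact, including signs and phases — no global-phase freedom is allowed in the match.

The applied gate was H(w0). Key observation: gates 2-3 undo each other exactly, leaving only the rest of the circuit to track.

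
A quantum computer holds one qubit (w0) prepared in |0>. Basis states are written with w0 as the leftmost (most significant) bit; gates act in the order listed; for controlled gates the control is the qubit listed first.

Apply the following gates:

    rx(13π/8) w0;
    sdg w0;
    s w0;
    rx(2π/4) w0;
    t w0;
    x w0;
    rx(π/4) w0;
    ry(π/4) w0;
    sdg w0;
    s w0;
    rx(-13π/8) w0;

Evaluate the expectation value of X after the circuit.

In the final state, X has expectation -2*sqrt(2)*sqrt(1/2 - sqrt(2)/4)*sqrt(sqrt(2)/4 + 1/2)*sin(3*pi/16)*cos(3*pi/16)**3 - 2*sqrt(2)*sqrt(1/2 - sqrt(2)/4)*sqrt(sqrt(2)/4 + 1/2)*sin(3*pi/16)**3*cos(3*pi/16) - sqrt(2)*I*exp(I*pi/4)*cos(3*pi/16)**4/4 + exp(-I*pi/4)*cos(3*pi/16)**4/4 - sqrt(2)*I*exp(-I*pi/4)*sin(3*pi/16)**4/4 - exp(I*pi/4)*sin(3*pi/16)**4/4 - exp(-I*pi/4)*sin(3*pi/16)**4/4 + sqrt(2)*I*exp(I*pi/4)*sin(3*pi/16)**4/4 + exp(I*pi/4)*cos(3*pi/16)**4/4 + sqrt(2)*I*exp(-I*pi/4)*cos(3*pi/16)**4/4.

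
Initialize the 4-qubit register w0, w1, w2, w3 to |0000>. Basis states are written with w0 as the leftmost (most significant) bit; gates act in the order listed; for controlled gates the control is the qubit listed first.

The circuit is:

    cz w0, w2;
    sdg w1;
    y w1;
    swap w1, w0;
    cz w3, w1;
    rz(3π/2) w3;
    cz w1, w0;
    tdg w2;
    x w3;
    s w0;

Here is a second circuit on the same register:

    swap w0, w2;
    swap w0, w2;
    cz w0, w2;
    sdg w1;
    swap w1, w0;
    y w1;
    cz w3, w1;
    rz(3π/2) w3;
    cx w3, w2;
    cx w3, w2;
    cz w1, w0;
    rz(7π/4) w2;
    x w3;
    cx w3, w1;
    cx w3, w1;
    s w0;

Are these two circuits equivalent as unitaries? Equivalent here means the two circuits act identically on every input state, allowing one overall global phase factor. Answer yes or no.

No: there is an input state on which the two circuits produce genuinely different outputs (not merely differing by a phase).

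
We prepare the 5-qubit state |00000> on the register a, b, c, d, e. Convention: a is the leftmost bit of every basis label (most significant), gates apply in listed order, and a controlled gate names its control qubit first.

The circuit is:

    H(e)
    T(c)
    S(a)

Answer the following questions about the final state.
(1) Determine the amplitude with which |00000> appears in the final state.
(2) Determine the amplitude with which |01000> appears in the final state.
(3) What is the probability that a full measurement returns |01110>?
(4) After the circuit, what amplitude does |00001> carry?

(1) |00000> carries amplitude sqrt(2)/2 in the final state.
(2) The amplitude on |01000> is 0.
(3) A full measurement returns |01110> with probability 0.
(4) The amplitude on |00001> is sqrt(2)/2.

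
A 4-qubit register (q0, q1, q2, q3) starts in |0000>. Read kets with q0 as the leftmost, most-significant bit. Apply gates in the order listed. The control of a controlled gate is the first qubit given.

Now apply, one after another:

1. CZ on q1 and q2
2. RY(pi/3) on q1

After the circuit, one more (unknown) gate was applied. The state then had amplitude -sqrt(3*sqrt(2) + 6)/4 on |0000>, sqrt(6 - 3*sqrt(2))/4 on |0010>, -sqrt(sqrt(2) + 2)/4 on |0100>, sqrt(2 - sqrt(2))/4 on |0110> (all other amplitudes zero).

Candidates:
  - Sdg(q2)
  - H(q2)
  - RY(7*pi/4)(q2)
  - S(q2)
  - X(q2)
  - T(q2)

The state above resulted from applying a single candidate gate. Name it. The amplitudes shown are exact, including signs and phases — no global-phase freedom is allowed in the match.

It was RY(7*pi/4)(q2) that produced the state shown.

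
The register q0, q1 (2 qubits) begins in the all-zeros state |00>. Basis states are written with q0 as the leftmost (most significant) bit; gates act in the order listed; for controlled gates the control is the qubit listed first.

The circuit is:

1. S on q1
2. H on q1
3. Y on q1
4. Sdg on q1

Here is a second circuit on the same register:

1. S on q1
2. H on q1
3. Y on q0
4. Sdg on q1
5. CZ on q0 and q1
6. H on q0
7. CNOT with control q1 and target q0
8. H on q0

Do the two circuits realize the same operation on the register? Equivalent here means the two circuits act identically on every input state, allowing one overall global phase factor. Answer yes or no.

No: there is an input state on which the two circuits produce genuinely different outputs (not merely differing by a phase).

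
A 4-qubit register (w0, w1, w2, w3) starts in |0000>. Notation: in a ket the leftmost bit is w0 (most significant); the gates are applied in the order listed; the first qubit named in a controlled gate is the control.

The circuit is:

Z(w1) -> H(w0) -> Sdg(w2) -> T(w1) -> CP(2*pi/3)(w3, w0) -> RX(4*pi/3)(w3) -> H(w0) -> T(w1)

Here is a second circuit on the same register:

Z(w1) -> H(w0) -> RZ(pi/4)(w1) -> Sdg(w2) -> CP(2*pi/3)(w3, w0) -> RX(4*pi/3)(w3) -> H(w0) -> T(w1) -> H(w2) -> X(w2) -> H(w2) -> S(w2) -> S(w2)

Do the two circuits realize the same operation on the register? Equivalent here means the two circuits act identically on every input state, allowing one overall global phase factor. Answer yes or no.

Yes — the two circuits implement the same unitary up to a global phase.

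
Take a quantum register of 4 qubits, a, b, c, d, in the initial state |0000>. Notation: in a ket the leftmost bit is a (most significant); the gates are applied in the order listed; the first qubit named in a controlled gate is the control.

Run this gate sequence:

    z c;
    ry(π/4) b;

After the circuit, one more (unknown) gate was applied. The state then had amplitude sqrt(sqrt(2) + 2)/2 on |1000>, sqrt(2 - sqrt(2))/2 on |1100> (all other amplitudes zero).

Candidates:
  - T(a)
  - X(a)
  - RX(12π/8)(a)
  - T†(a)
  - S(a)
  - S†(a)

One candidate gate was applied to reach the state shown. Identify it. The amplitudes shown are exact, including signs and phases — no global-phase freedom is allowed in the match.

The unique candidate consistent with the amplitudes is X(a).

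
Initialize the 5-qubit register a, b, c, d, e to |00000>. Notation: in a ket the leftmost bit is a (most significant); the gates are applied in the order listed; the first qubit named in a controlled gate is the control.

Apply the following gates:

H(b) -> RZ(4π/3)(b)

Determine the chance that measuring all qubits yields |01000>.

The probability of measuring |01000> is 1/2.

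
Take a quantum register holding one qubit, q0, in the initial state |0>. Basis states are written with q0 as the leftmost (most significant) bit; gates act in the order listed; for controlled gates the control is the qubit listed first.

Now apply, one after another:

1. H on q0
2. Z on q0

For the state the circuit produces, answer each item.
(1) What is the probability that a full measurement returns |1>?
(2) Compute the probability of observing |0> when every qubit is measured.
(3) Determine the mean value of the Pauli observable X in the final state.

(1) Outcome |1> occurs with probability 1/2.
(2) A full measurement returns |0> with probability 1/2.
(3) The expectation value of X is -1.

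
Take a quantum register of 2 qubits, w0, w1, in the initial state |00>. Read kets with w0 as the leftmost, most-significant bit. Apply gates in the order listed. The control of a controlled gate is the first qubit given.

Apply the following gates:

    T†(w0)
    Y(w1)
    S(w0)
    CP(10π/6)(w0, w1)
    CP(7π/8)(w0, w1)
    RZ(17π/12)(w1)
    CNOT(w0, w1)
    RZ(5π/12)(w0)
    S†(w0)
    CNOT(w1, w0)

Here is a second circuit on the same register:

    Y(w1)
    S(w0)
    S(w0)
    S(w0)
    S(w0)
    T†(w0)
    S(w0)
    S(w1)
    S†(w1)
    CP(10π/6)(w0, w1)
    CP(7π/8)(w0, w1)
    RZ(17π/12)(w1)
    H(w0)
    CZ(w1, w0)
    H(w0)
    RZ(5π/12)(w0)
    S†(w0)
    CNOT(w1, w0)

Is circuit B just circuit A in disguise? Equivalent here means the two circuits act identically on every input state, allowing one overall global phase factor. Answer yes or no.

No — the two circuits implement different unitaries, even allowing a global phase.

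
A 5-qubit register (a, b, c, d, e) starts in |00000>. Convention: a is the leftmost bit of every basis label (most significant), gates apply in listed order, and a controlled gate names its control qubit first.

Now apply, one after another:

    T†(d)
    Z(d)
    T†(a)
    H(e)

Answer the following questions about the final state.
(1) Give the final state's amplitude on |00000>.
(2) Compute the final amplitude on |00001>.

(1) The amplitude on |00000> is sqrt(2)/2.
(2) The amplitude on |00001> is sqrt(2)/2.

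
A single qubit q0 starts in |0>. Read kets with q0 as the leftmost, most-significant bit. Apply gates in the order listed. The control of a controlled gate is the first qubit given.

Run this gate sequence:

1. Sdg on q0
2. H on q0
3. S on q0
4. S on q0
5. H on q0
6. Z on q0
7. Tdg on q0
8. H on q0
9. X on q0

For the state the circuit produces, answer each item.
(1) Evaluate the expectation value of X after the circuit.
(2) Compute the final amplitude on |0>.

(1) The observable X averages to -1.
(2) The amplitude on |0> is -sqrt(2)*exp(3*I*pi/4)/2.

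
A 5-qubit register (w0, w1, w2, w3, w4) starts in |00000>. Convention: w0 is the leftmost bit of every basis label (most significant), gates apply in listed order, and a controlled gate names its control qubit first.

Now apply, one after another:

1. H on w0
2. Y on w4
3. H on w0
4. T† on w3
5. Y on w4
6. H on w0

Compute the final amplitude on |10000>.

The amplitude on |10000> is sqrt(2)/2.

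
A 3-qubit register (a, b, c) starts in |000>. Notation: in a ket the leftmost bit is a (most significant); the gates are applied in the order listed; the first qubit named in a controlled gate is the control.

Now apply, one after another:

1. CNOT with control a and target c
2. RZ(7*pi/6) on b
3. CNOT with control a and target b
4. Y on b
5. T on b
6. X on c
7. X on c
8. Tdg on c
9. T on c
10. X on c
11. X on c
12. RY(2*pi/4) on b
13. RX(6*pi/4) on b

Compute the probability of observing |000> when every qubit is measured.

A full measurement returns |000> with probability 1/2. Key observation: steps 6-11 multiply out to the identity, so the circuit reduces to the remaining gates.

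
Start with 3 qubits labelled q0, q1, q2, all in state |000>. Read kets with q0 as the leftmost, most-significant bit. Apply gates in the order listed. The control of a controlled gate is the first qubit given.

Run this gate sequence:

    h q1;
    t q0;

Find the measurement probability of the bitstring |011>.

Outcome |011> occurs with probability 0.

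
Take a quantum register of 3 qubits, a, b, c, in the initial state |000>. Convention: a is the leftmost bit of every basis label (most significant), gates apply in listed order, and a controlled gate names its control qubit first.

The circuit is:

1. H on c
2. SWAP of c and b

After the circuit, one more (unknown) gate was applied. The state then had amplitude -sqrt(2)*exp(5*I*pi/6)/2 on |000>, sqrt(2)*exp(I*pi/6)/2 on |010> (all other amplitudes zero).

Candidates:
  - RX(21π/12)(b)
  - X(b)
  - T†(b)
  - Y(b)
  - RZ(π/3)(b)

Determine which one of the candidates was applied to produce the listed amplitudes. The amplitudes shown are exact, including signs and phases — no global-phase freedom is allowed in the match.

It was RZ(π/3)(b) that produced the state shown.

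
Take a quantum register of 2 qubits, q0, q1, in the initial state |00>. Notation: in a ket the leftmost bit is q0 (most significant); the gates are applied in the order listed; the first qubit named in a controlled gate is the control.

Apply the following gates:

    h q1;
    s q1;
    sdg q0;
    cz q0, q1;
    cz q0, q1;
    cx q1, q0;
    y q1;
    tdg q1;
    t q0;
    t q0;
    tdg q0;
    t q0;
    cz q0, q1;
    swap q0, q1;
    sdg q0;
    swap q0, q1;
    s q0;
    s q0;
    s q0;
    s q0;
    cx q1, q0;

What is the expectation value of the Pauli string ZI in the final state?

In the final state, ZI has expectation -1.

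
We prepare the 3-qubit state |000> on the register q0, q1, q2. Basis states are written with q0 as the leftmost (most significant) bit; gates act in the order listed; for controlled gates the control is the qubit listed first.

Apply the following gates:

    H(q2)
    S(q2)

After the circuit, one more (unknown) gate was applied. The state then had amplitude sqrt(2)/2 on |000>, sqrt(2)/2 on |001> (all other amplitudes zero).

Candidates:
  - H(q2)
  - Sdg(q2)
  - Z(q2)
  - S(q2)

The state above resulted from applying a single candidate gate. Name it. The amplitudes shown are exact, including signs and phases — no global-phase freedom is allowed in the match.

It was Sdg(q2) that produced the state shown.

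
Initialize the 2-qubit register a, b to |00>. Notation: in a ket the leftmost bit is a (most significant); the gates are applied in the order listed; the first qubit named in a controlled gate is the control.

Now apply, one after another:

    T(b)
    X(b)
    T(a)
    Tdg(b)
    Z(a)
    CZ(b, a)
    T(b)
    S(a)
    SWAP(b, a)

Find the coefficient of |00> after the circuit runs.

The final state's coefficient on |00> equals 0.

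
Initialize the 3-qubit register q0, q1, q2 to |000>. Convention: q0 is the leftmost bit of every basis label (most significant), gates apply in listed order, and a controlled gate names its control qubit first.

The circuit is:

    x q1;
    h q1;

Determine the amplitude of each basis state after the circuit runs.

The resulting statevector has amplitude sqrt(2)/2 on |000>, -sqrt(2)/2 on |010>, and 0 on every other basis state.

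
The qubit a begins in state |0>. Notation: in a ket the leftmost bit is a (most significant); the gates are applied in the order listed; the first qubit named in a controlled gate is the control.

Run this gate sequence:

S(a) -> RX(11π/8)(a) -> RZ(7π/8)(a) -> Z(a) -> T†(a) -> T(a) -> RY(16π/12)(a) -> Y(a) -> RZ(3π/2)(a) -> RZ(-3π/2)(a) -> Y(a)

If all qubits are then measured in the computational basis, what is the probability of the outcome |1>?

The probability of measuring |1> is sin(5*pi/16)**2/4 + 3*cos(5*pi/16)**2/4 + sqrt(3)*I*exp(7*I*pi/8)*sin(5*pi/16)*cos(5*pi/16)/4 - sqrt(3)*I*exp(-7*I*pi/8)*sin(5*pi/16)*cos(5*pi/16)/4.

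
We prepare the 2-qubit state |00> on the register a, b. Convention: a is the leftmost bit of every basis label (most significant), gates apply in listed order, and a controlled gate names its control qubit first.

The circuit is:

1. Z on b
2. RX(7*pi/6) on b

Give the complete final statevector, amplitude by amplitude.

The final amplitudes are -sqrt(6)/4 + sqrt(2)/4 on |00>, I*(-sqrt(6) - sqrt(2))/4 on |01>, 0 on |10>, 0 on |11>.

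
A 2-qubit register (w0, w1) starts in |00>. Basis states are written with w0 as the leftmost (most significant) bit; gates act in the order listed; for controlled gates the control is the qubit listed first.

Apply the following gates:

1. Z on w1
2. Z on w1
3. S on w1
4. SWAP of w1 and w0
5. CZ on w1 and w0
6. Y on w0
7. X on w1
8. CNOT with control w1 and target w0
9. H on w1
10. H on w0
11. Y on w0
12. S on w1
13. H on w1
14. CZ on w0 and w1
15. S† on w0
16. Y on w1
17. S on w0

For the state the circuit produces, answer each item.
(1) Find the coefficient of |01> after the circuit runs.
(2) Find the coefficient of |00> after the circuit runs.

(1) The final state's coefficient on |01> equals sqrt(2)*(1 + I)/4.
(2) |00> carries amplitude sqrt(2)*(1 - I)/4 in the final state.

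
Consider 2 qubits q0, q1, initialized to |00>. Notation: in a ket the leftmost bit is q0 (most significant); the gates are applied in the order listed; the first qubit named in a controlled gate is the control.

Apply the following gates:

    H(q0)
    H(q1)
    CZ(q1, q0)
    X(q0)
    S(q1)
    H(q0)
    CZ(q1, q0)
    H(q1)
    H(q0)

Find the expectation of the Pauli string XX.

The expectation value of XX is 1.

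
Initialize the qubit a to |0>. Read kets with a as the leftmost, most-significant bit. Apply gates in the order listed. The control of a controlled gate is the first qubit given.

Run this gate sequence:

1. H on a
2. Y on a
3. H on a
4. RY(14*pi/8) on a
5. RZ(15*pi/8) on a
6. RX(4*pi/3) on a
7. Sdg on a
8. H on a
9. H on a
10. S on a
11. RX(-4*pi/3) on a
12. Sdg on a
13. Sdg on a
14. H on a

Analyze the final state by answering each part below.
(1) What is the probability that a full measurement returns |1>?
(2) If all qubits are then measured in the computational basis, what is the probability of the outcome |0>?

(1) A full measurement returns |1> with probability sqrt(2*sqrt(2) + 4)/8 + 1/2.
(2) The probability of measuring |0> is 1/2 - sqrt(2*sqrt(2) + 4)/8.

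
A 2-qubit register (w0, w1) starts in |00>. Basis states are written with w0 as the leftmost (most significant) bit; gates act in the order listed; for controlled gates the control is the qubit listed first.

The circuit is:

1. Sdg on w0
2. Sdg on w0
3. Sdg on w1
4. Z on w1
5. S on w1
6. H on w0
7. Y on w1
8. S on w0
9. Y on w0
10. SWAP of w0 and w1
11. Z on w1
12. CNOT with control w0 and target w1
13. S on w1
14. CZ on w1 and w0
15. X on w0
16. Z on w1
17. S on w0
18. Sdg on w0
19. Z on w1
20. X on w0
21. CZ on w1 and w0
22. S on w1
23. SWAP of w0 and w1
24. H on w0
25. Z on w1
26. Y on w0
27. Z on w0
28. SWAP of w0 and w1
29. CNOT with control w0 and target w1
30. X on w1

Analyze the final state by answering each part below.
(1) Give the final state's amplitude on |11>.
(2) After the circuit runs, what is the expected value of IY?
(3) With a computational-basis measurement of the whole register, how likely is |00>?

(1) The amplitude on |11> is 1/2 + I/2. Key observation: the block from step 14 through step 21 cancels to the identity and can be dropped.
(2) The expectation value of IY is -1.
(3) Outcome |00> occurs with probability 0.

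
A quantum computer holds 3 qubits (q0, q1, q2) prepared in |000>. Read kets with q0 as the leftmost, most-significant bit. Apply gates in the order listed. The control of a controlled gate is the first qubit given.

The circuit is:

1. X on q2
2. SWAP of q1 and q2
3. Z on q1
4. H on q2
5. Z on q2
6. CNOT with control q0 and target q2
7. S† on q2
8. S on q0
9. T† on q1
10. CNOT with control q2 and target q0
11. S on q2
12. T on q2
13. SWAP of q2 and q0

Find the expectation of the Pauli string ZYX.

In the final state, ZYX has expectation 0.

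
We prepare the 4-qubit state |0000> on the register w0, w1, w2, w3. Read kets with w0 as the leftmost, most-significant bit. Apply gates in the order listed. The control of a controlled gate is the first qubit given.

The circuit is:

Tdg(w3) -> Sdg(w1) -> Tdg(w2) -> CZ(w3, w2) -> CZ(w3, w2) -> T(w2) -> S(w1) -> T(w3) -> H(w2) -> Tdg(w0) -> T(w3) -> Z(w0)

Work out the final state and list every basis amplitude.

The final amplitudes are sqrt(2)/2 on |0000>, sqrt(2)/2 on |0010>, and 0 on every other basis state.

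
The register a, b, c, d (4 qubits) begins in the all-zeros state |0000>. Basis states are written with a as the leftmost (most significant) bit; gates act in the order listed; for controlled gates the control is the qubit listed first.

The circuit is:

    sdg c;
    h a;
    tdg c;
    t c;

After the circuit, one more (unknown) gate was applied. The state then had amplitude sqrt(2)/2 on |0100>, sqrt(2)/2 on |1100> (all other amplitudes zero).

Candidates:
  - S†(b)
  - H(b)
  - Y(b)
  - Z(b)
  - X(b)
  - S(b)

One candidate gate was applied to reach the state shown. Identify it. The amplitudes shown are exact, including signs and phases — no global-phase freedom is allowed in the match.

The applied gate was X(b).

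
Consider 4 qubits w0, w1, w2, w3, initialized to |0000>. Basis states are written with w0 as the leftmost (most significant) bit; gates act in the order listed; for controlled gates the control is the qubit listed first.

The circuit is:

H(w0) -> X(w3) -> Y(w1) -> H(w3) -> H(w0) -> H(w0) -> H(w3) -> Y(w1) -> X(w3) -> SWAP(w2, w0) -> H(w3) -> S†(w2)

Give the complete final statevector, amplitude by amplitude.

The resulting statevector has amplitude 1/2 on |0000>, 1/2 on |0001>, -I/2 on |0010>, -I/2 on |0011>, and 0 on every other basis state.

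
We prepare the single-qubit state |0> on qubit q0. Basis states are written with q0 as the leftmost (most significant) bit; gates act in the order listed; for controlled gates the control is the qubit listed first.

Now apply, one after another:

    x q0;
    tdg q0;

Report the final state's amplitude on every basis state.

The resulting statevector has amplitude 0 on |0>, exp(-I*pi/4) on |1>.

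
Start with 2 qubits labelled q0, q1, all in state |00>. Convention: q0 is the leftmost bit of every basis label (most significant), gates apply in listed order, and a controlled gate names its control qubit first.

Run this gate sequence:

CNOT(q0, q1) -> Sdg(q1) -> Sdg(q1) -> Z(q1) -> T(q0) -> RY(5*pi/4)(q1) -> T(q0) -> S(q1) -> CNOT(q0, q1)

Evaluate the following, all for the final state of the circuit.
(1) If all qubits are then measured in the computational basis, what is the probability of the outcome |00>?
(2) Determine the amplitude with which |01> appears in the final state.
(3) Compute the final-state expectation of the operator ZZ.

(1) A full measurement returns |00> with probability 1/2 - sqrt(2)/4.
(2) |01> carries amplitude I*sqrt(sqrt(2) + 2)/2 in the final state.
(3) The expectation value of ZZ is -sqrt(2)/2.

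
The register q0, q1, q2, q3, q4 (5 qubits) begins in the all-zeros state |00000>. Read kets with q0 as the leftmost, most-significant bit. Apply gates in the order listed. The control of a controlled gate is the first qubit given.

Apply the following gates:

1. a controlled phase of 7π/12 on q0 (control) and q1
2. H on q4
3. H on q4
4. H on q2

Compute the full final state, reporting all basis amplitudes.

The resulting statevector has amplitude sqrt(2)/2 on |00000>, sqrt(2)/2 on |00100>, and 0 on every other basis state.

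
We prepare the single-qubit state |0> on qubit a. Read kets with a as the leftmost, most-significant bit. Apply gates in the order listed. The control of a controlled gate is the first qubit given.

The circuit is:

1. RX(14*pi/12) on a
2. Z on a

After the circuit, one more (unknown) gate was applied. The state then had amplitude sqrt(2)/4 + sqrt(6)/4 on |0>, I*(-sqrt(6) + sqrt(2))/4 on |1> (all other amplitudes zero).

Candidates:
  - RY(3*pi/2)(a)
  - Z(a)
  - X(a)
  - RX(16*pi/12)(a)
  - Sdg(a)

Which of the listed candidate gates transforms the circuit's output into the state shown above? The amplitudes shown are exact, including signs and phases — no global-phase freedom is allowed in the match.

The applied gate was RX(16*pi/12)(a).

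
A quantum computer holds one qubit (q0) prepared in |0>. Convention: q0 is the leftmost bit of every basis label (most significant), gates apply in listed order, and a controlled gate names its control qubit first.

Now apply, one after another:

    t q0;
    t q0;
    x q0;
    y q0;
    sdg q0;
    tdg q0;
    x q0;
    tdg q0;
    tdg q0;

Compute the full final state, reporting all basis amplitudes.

The final amplitudes are 0 on |0>, -1 on |1>.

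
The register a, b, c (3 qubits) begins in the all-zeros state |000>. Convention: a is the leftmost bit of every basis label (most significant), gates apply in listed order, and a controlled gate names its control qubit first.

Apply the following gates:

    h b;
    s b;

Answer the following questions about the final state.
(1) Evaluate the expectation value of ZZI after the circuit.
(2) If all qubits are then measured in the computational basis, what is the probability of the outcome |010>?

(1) The observable ZZI averages to 0.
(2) The probability of measuring |010> is 1/2.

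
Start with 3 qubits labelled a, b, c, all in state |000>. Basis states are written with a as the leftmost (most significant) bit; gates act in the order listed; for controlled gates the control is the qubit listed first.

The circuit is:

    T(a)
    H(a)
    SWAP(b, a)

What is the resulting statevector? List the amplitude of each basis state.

After the circuit, the state carries amplitude sqrt(2)/2 on |000>, sqrt(2)/2 on |010>, and 0 on every other basis state.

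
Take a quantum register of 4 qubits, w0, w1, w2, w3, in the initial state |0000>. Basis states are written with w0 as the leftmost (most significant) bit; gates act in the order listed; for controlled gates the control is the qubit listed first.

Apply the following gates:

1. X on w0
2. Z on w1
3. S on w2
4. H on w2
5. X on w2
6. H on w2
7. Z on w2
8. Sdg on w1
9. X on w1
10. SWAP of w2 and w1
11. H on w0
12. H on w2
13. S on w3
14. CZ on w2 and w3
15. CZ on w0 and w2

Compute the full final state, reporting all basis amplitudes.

The final amplitudes are 1/2 on |0000>, -1/2 on |0010>, -1/2 on |1000>, -1/2 on |1010>, and 0 on every other basis state. Key observation: steps 4-7 multiply out to the identity, so the circuit reduces to the remaining gates.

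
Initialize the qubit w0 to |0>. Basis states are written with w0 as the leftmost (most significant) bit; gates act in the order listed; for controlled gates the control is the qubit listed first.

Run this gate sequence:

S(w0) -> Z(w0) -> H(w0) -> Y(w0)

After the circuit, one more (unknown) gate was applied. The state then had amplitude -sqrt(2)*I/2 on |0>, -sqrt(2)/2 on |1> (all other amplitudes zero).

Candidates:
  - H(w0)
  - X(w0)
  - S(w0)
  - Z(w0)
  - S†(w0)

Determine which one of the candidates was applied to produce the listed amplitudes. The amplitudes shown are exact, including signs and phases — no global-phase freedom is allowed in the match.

The applied gate was S(w0).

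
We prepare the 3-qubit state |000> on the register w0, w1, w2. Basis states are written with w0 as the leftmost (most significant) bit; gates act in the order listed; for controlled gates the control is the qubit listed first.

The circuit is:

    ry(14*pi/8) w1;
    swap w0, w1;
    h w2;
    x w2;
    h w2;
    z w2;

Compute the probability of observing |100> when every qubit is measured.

Outcome |100> occurs with probability 1/2 - sqrt(2)/4.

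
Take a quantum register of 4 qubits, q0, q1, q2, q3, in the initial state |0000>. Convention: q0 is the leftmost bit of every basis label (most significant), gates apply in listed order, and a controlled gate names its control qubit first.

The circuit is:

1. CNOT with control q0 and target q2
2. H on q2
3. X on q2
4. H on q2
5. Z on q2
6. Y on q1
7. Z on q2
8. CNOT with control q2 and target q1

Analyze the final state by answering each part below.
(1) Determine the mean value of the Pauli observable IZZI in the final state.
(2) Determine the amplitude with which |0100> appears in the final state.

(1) In the final state, IZZI has expectation -1. Key observation: the block from step 2 through step 5 cancels to the identity and can be dropped.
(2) |0100> carries amplitude I in the final state.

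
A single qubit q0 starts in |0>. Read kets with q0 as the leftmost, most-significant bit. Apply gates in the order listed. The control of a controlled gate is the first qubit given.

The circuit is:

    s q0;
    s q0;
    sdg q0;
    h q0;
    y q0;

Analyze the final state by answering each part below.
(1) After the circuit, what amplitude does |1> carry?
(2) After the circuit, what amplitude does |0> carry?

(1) |1> carries amplitude sqrt(2)*I/2 in the final state.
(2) |0> carries amplitude -sqrt(2)*I/2 in the final state.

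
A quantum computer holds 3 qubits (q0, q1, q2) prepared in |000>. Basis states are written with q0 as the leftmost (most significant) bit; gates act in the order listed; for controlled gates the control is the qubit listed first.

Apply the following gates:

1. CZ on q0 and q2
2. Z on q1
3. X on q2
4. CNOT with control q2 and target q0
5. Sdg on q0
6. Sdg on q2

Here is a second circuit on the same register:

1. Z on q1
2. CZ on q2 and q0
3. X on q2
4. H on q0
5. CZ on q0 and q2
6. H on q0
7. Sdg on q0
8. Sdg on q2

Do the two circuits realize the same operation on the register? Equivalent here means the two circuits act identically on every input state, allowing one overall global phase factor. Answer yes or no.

Yes, they are equivalent — the unitaries differ by at most a global phase.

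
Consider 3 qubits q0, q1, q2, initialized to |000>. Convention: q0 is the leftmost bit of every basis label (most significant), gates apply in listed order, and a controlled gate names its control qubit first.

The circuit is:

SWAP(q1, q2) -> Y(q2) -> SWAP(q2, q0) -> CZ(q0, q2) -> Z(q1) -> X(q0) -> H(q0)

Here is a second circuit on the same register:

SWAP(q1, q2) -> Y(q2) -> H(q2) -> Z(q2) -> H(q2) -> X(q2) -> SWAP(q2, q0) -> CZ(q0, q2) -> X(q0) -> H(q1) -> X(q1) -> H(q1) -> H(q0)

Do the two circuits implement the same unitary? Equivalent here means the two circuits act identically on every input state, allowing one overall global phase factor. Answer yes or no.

Yes — the two circuits implement the same unitary up to a global phase.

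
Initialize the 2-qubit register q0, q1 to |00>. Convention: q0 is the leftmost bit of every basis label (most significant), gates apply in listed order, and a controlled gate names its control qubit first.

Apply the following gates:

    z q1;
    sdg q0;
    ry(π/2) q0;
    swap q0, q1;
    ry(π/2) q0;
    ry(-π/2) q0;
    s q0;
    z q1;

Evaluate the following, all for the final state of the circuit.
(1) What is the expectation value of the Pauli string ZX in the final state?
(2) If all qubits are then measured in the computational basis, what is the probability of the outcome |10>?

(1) In the final state, ZX has expectation -1.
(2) Outcome |10> occurs with probability 0.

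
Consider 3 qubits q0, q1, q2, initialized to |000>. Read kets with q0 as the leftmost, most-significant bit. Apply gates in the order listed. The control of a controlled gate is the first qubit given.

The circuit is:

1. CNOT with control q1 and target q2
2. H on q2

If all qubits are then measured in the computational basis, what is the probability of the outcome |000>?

The probability of measuring |000> is 1/2.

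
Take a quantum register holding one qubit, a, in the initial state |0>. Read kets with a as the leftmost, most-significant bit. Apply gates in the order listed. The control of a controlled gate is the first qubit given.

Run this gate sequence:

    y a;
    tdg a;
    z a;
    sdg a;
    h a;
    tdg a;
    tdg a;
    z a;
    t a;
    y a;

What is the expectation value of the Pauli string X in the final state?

In the final state, X has expectation -sqrt(2)/2.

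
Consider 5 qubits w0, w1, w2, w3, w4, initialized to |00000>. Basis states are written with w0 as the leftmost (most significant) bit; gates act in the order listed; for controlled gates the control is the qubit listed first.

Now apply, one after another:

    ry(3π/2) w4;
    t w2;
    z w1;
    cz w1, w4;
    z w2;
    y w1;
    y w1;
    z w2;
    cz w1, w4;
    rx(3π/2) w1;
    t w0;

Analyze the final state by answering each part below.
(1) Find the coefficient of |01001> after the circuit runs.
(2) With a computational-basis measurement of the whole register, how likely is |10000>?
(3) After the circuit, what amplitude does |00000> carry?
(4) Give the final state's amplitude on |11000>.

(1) |01001> carries amplitude -I/2 in the final state. Key observation: steps 4-9 multiply out to the identity, so the circuit reduces to the remaining gates.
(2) The probability of measuring |10000> is 0.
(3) The final state's coefficient on |00000> equals 1/2.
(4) The amplitude on |11000> is 0.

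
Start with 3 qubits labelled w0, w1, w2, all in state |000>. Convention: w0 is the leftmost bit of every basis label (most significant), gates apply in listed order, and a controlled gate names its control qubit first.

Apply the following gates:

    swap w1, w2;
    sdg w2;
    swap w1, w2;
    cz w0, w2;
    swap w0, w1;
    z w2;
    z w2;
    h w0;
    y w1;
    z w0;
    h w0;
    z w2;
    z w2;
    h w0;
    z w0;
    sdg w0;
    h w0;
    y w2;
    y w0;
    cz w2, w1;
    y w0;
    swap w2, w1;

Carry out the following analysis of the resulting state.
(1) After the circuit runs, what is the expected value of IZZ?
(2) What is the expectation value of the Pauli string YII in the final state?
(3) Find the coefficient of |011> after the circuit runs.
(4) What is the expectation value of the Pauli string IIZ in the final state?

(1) In the final state, IZZ has expectation 1. Key observation: gates 10-15 undo each other exactly, leaving only the rest of the circuit to track.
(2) The observable YII averages to 1.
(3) |011> carries amplitude 1/2 - I/2 in the final state.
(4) The observable IIZ averages to -1.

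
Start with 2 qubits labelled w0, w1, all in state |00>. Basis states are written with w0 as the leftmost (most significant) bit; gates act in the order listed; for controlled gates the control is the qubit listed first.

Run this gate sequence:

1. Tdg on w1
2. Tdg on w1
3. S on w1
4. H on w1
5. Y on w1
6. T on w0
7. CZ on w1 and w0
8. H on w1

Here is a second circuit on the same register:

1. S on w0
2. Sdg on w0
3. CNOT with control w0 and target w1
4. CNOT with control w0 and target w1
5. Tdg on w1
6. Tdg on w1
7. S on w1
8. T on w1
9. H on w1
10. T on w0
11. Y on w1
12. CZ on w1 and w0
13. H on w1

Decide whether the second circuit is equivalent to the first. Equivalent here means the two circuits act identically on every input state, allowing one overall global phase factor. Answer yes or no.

No — the two circuits implement different unitaries, even allowing a global phase.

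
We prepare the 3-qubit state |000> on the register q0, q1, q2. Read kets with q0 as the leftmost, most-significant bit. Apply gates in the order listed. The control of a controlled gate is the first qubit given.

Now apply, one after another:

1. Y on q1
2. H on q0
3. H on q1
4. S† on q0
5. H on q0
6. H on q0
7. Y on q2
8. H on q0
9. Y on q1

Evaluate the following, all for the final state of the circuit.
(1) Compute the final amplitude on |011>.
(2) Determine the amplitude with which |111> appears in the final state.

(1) |011> carries amplitude sqrt(2)*(-1 - I)/4 in the final state.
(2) |111> carries amplitude sqrt(2)*(1 - I)/4 in the final state.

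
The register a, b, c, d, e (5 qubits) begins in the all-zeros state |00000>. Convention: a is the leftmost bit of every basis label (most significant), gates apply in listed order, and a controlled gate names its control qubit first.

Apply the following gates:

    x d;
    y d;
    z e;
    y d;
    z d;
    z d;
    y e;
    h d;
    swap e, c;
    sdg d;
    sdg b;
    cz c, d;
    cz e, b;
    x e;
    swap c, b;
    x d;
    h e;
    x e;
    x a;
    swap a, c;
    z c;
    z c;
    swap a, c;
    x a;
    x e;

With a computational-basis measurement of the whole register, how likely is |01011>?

The probability of measuring |01011> is 1/4. Key observation: steps 18-25 multiply out to the identity, so the circuit reduces to the remaining gates.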